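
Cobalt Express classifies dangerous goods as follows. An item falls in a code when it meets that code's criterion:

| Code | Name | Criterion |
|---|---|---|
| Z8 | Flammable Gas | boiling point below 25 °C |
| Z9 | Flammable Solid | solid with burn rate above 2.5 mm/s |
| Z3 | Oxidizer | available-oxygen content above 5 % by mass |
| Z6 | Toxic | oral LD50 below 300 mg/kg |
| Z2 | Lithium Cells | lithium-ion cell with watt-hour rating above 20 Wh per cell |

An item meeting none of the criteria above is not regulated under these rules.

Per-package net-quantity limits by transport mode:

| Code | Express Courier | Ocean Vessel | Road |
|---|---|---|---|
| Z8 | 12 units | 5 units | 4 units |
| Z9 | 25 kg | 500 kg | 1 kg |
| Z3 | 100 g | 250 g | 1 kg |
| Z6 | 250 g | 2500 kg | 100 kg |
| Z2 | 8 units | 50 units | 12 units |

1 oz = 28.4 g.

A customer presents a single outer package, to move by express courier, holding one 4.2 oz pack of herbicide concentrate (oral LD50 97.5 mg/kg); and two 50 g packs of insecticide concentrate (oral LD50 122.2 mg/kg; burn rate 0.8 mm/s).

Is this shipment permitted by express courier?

Yes

With oral LD50 97.5 mg/kg (< 300 mg/kg), the herbicide concentrate falls in Code Z6.
Oral LD50 122.2 mg/kg meets the Code Z6 criterion (Toxic), so the insecticide concentrate is Code Z6.
Code Z6 net quantity: (one 4.2 oz pack = 119.28 g) + (two 50 g packs = 100 g) = 219.28 g.
219.28 g is within the express courier limit of 250 g for Code Z6.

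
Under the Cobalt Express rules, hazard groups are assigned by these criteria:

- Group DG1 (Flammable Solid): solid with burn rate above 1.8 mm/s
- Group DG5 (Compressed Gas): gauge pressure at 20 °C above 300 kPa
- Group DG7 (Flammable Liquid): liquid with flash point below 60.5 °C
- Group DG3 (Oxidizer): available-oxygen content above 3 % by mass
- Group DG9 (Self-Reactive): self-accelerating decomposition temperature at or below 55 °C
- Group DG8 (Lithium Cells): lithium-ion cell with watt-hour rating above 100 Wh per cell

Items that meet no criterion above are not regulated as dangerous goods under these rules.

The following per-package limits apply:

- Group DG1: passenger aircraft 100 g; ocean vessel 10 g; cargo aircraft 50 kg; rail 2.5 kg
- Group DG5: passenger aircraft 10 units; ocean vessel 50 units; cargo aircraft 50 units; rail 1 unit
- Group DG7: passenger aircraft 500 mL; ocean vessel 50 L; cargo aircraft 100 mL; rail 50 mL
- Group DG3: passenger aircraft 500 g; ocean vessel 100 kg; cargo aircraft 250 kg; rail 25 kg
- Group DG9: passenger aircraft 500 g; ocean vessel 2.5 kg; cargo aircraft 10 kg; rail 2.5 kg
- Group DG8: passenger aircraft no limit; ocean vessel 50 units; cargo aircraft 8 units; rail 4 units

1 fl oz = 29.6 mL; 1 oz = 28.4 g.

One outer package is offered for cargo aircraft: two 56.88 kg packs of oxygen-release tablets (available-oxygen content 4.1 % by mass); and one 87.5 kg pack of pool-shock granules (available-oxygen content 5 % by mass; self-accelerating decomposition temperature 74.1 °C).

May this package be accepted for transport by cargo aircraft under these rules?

With available-oxygen content 4.1 % by mass (> 3 % by mass), the oxygen-release tablets fall in Group DG3.
Available-oxygen content 5 % by mass meets the Group DG3 criterion (Oxidizer), so the pool-shock granules are Group DG3.
Group DG3 net quantity: (two 56.88 kg packs = 113.76 kg) + 87.5 kg = 201.26 kg.
That is within the Group DG3 cargo aircraft limit of 250 kg.

Yes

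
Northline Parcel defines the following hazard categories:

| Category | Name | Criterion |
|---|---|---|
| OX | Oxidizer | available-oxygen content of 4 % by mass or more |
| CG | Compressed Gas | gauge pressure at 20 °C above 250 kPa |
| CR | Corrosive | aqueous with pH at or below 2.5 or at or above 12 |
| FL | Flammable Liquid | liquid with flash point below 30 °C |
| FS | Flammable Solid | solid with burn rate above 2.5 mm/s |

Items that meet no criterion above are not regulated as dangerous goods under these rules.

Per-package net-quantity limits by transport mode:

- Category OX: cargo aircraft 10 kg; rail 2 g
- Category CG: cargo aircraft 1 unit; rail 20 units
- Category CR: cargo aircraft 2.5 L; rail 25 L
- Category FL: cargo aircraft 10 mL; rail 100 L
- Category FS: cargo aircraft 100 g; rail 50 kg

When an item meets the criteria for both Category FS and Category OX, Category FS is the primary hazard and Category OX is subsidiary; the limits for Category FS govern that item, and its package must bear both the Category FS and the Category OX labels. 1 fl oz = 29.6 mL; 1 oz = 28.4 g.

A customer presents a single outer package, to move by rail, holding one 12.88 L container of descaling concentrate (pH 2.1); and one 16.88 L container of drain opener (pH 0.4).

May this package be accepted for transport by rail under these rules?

The descaling concentrate has pH 2.1, which is ≤ 2.5, so it is Category CR (Corrosive).
The drain opener has pH 0.4, which is ≤ 2.5, so it is Category CR (Corrosive).
Category CR net quantity: 12.88 L + 16.88 L = 29.76 L.
29.76 L exceeds the rail limit of 25 L for Category CR.

No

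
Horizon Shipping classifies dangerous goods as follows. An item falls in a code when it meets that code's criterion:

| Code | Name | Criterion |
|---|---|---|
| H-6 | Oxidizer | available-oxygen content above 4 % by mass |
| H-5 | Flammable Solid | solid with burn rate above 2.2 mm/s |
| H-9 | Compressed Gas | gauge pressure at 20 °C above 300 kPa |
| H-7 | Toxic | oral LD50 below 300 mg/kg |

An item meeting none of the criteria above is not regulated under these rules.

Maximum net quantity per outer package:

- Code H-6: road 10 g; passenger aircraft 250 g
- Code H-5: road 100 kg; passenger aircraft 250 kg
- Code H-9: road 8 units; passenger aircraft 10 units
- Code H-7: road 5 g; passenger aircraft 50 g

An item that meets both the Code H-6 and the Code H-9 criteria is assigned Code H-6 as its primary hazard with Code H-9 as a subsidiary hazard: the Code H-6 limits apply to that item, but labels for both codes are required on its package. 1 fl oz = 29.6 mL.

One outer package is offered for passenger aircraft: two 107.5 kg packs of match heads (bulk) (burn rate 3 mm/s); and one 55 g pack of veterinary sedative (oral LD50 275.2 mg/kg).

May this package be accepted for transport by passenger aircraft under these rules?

No

Burn rate 3 mm/s meets the Code H-5 criterion (Flammable Solid), so the match heads (bulk) are Code H-5.
Veterinary sedative: oral LD50 275.2 mg/kg < 300 mg/kg → Code H-7 (Toxic).
Code H-7 quantity: 55 g.
55 g > 50 g (passenger aircraft limit, Code H-7) — over the limit.
Code H-5 quantity: two 107.5 kg packs = 215 kg.
That is within the Code H-5 passenger aircraft limit of 250 kg.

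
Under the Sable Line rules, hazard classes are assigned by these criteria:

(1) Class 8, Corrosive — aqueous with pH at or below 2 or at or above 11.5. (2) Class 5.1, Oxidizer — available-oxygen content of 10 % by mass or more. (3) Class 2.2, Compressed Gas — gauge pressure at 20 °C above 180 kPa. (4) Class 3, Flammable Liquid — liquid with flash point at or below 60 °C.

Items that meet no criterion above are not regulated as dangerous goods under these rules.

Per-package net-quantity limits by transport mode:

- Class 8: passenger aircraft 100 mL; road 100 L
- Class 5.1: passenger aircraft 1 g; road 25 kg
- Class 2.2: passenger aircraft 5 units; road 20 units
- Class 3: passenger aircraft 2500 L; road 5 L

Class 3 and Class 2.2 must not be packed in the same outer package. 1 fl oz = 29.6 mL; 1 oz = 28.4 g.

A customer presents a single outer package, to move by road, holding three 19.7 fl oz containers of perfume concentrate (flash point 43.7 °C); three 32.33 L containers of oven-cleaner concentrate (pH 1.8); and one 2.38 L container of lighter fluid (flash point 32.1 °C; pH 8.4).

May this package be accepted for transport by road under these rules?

Perfume concentrate: flash point 43.7 °C ≤ 60 °C → Class 3 (Flammable Liquid).
With pH 1.8 (≤ 2), the oven-cleaner concentrate falls in Class 8.
With flash point 32.1 °C (≤ 60 °C), the lighter fluid falls in Class 3.
Class 3 net quantity: (three 19.7 fl oz containers = 1749.36 mL) + 2.38 L = 4129.36 mL.
4129.36 mL is within the road limit of 5 L for Class 3.
Class 8 quantity: three 32.33 L containers = 96.99 L.
That is within the Class 8 road limit of 100 L.
The segregation rule (Class 3 with Class 2.2) does not apply to Class 3 with Class 8.
Every hazard class is within its road limit and no segregation rule is violated.

Yes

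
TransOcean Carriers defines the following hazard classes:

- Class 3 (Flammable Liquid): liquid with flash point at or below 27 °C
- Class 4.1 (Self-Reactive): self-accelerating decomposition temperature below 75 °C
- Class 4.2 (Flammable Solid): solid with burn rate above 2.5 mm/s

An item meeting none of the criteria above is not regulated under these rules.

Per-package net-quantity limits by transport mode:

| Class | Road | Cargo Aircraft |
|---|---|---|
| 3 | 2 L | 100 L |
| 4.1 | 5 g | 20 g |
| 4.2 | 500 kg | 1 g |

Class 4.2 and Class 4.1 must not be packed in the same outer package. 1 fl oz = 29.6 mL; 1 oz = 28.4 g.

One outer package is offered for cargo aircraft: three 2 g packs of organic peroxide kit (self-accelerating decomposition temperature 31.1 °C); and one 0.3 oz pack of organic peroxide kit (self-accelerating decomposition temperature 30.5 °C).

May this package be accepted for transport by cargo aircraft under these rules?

Yes

Self-accelerating decomposition temperature 31.1 °C meets the Class 4.1 criterion (Self-Reactive), so the organic peroxide kit is Class 4.1.
With self-accelerating decomposition temperature 30.5 °C (< 75 °C), the organic peroxide kit falls in Class 4.1.
Class 4.1 net quantity: (three 2 g packs = 6 g) + (one 0.3 oz pack = 8.52 g) = 14.52 g.
That is within the Class 4.1 cargo aircraft limit of 20 g.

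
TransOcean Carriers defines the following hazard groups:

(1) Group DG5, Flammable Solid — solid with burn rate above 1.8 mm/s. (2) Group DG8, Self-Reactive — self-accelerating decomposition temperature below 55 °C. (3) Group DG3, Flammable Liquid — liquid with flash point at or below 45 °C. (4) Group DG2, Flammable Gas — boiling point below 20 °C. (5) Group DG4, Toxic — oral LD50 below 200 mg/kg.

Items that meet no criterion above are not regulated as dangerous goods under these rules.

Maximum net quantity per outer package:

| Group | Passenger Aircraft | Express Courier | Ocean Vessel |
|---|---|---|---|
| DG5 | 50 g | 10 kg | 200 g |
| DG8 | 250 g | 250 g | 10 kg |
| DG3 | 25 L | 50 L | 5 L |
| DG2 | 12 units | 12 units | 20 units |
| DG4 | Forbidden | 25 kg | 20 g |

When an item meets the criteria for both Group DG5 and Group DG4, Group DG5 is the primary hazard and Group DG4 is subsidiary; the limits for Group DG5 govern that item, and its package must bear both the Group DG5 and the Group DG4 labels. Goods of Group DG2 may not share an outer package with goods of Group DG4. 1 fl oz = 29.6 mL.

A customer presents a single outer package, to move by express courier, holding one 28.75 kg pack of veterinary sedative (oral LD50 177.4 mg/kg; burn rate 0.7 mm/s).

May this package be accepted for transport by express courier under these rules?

No

Oral LD50 177.4 mg/kg meets the Group DG4 criterion (Toxic), so the veterinary sedative is Group DG4.
Group DG4 quantity: 28.75 kg.
28.75 kg > 25 kg (express courier limit, Group DG4) — over the limit.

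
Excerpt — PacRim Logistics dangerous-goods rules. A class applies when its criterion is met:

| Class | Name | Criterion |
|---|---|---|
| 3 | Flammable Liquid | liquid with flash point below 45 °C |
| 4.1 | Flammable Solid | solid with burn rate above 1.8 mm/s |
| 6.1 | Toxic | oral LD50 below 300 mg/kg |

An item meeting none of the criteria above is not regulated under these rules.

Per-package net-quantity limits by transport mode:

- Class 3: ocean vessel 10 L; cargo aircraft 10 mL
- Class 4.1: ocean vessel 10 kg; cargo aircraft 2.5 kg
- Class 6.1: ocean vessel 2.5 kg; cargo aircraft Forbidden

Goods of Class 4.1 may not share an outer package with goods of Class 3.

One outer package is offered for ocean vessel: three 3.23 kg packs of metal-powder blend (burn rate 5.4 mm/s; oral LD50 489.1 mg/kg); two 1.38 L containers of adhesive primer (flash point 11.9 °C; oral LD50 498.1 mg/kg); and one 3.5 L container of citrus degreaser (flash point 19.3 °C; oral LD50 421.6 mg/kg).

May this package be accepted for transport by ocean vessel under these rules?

No

The metal-powder blend has burn rate 5.4 mm/s, which is > 1.8 mm/s, so it is Class 4.1 (Flammable Solid).
Adhesive primer: flash point 11.9 °C < 45 °C → Class 3 (Flammable Liquid).
Flash point 19.3 °C meets the Class 3 criterion (Flammable Liquid), so the citrus degreaser is Class 3.
Class 4.1 quantity: three 3.23 kg packs = 9.69 kg.
9.69 kg ≤ 10 kg (ocean vessel limit, Class 4.1) — within limit.
Class 3 net quantity: (two 1.38 L containers = 2.76 L) + 3.5 L = 6.26 L.
That is within the Class 3 ocean vessel limit of 10 L.
Class 4.1 and Class 3 may not share an outer package.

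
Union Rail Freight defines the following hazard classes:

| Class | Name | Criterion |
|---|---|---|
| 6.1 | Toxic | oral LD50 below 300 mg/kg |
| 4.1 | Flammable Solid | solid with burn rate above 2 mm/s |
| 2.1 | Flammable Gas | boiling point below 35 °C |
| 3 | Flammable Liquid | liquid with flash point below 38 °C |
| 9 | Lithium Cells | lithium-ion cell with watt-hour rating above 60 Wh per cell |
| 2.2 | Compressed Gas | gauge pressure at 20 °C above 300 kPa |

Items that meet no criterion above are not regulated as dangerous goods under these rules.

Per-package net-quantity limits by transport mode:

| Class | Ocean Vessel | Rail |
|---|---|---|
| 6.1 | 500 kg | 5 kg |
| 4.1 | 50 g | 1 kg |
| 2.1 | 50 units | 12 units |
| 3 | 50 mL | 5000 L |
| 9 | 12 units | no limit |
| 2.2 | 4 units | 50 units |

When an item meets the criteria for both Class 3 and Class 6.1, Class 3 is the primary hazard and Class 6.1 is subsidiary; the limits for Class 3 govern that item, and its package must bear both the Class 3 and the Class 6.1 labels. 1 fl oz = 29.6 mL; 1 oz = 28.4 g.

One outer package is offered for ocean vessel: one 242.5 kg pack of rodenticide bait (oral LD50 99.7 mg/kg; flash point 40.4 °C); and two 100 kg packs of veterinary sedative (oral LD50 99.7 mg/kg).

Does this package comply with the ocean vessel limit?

Yes

The rodenticide bait has oral LD50 99.7 mg/kg, which is < 300 mg/kg, so it is Class 6.1 (Toxic).
Oral LD50 99.7 mg/kg meets the Class 6.1 criterion (Toxic), so the veterinary sedative is Class 6.1.
Total Class 6.1: 242.5 kg + (two 100 kg packs = 200 kg) = 442.5 kg.
That is within the Class 6.1 ocean vessel limit of 500 kg.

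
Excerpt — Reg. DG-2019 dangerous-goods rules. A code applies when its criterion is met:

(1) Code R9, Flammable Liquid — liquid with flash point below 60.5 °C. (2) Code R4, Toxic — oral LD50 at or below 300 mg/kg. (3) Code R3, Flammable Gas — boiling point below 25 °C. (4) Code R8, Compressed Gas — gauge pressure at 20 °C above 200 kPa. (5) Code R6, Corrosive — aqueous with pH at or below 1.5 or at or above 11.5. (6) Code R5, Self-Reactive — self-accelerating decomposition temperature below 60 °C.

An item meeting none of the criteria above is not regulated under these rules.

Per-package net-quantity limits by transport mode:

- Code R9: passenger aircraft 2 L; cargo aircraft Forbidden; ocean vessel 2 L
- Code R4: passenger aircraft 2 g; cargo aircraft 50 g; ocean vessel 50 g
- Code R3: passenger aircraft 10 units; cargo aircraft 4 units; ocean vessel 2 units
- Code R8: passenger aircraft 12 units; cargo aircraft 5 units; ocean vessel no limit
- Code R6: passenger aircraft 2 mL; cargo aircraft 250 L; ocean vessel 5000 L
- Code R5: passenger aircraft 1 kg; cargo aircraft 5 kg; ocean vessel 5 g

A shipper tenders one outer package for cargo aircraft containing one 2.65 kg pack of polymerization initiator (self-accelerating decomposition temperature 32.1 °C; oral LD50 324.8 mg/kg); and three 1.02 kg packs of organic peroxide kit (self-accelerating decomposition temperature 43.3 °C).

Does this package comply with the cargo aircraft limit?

No

Self-accelerating decomposition temperature 32.1 °C meets the Code R5 criterion (Self-Reactive), so the polymerization initiator is Code R5.
With self-accelerating decomposition temperature 43.3 °C (< 60 °C), the organic peroxide kit falls in Code R5.
Total Code R5: 2.65 kg + (three 1.02 kg packs = 3.06 kg) = 5.71 kg.
That exceeds the Code R5 cargo aircraft limit of 5 kg.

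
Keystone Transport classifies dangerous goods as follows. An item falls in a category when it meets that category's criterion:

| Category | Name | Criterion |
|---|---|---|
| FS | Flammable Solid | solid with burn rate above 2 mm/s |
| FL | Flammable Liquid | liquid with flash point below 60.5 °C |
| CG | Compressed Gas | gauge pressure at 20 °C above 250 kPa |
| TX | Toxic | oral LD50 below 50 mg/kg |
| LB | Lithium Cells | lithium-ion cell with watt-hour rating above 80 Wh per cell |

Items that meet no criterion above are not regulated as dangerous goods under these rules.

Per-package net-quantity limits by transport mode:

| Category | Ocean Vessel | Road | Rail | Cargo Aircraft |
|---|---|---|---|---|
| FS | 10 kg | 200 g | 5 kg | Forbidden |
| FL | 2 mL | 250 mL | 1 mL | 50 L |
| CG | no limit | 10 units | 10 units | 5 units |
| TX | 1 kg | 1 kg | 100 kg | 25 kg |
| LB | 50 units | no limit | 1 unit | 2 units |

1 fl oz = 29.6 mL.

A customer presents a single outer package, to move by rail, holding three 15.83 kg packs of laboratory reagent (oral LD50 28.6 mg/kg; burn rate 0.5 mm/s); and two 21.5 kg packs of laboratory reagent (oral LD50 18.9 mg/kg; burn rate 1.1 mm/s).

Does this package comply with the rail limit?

Yes

With oral LD50 28.6 mg/kg (< 50 mg/kg), the laboratory reagent falls in Category TX.
Laboratory reagent: oral LD50 18.9 mg/kg < 50 mg/kg → Category TX (Toxic).
Total Category TX: (three 15.83 kg packs = 47.49 kg) + (two 21.5 kg packs = 43 kg) = 90.49 kg.
90.49 kg is within the rail limit of 100 kg for Category TX.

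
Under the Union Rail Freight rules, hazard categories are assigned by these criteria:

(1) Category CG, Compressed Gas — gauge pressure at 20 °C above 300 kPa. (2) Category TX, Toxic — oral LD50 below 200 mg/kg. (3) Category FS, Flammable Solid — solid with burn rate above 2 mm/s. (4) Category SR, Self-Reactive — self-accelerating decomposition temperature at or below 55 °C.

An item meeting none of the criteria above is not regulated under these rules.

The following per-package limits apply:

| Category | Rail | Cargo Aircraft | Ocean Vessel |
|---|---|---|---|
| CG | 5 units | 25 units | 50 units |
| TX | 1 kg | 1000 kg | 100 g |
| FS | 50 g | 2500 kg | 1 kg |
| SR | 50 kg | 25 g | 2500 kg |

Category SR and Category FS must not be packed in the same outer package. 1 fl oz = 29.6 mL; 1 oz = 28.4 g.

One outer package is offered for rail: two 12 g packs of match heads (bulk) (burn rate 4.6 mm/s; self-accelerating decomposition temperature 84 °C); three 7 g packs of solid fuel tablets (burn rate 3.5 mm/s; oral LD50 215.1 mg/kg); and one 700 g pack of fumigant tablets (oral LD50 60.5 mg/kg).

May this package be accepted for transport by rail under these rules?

The match heads (bulk) have burn rate 4.6 mm/s, which is > 2 mm/s, so they are Category FS (Flammable Solid).
With burn rate 3.5 mm/s (> 2 mm/s), the solid fuel tablets fall in Category FS.
Oral LD50 60.5 mg/kg meets the Category TX criterion (Toxic), so the fumigant tablets are Category TX.
Category FS net quantity: (two 12 g packs = 24 g) + (three 7 g packs = 21 g) = 45 g.
That is within the Category FS rail limit of 50 g.
Category TX quantity: 700 g.
700 g is within the rail limit of 1 kg for Category TX.
The segregation rule (Category SR with Category FS) does not apply to Category FS with Category TX.
Every hazard category is within its rail limit and no segregation rule is violated.

Yes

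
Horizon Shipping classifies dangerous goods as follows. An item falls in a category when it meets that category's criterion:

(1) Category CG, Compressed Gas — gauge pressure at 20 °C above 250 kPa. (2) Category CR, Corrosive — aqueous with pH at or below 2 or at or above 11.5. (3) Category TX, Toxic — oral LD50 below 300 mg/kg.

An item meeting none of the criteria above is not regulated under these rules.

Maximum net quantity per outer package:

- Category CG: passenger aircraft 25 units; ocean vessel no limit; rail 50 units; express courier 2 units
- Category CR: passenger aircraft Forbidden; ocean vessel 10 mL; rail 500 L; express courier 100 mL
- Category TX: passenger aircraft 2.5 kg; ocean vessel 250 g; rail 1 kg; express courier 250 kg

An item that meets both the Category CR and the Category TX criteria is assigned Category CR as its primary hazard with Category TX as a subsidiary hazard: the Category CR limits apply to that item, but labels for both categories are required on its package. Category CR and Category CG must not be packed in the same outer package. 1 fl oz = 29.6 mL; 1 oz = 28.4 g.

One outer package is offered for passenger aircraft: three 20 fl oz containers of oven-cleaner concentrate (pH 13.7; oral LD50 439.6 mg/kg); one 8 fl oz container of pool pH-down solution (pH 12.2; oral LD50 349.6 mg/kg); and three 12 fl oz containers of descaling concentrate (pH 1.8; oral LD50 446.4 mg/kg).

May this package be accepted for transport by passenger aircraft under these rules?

No

The oven-cleaner concentrate has pH 13.7, which is ≥ 11.5, so it is Category CR (Corrosive).
The pool pH-down solution has pH 12.2, which is ≥ 11.5, so it is Category CR (Corrosive).
pH 1.8 meets the Category CR criterion (Corrosive), so the descaling concentrate is Category CR.
Category CR net quantity: (three 20 fl oz containers = 1.776 L) + (one 8 fl oz container = 236.8 mL) + (three 12 fl oz containers = 1065.6 mL) = 3078.4 mL.
By passenger aircraft, Category CR is Forbidden regardless of quantity.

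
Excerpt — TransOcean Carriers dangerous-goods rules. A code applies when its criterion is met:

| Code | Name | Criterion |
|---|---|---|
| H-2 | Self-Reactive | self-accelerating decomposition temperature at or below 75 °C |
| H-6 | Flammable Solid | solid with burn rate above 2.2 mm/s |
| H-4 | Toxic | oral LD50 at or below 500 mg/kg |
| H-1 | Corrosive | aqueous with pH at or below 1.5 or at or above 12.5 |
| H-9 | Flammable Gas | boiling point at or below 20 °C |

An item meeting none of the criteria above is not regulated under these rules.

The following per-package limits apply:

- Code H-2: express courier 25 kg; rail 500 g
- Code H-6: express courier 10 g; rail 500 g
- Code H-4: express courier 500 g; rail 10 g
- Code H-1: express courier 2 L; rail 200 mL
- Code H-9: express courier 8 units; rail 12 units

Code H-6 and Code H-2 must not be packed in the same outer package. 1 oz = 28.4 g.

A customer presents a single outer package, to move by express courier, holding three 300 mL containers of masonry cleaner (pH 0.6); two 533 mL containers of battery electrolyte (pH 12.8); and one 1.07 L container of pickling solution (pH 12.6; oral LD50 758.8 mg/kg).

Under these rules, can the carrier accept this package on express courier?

With pH 0.6 (≤ 1.5), the masonry cleaner falls in Code H-1.
pH 12.8 meets the Code H-1 criterion (Corrosive), so the battery electrolyte is Code H-1.
With pH 12.6 (≥ 12.5), the pickling solution falls in Code H-1.
Total Code H-1: (three 300 mL containers = 900 mL) + (two 533 mL containers = 1.066 L) + 1.07 L = 3.036 L.
That exceeds the Code H-1 express courier limit of 2 L.

No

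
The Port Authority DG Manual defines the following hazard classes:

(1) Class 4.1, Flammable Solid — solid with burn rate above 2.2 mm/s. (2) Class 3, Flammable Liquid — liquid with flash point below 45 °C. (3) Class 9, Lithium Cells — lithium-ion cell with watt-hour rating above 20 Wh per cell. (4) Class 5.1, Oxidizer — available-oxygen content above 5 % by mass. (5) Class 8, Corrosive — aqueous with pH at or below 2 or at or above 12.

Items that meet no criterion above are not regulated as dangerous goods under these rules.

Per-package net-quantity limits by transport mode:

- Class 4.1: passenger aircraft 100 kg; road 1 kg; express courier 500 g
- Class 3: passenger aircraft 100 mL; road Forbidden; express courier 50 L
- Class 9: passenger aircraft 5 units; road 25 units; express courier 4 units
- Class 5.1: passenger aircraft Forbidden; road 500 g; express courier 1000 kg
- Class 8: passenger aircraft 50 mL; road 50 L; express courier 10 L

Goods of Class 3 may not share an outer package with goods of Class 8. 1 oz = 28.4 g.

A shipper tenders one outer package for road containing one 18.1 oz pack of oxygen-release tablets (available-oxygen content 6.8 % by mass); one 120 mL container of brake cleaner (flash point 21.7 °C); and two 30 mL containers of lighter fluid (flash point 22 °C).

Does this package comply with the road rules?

No

Available-oxygen content 6.8 % by mass meets the Class 5.1 criterion (Oxidizer), so the oxygen-release tablets are Class 5.1.
With flash point 21.7 °C (< 45 °C), the brake cleaner falls in Class 3.
The lighter fluid has flash point 22 °C, which is < 45 °C, so it is Class 3 (Flammable Liquid).
Total Class 3: 120 mL + (two 30 mL containers = 60 mL) = 180 mL.
By road, Class 3 is Forbidden regardless of quantity.
Class 5.1 quantity: one 18.1 oz pack = 514.04 g.
514.04 g > 500 g (road limit, Class 5.1) — over the limit.
The segregation rule (Class 3 with Class 8) does not apply to Class 3 with Class 5.1.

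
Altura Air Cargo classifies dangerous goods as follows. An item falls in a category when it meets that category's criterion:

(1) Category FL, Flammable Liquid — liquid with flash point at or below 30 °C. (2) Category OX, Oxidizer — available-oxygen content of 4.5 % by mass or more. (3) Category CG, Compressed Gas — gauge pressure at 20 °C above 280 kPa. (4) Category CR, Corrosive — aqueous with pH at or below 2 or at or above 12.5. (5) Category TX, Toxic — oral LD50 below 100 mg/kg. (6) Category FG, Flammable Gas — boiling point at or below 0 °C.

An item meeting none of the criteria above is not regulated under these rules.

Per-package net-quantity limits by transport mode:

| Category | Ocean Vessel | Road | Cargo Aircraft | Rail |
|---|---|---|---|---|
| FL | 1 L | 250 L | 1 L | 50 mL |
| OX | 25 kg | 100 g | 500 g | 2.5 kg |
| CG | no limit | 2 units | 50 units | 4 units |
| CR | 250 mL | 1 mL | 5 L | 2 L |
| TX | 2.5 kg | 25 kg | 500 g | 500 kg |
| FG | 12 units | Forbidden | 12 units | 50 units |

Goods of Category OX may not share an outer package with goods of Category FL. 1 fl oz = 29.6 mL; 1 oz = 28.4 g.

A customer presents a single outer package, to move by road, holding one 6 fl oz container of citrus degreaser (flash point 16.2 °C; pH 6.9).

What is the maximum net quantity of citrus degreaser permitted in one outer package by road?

With flash point 16.2 °C (≤ 30 °C), the citrus degreaser falls in Category FL.
The road limit for Category FL is 250 L.

250 L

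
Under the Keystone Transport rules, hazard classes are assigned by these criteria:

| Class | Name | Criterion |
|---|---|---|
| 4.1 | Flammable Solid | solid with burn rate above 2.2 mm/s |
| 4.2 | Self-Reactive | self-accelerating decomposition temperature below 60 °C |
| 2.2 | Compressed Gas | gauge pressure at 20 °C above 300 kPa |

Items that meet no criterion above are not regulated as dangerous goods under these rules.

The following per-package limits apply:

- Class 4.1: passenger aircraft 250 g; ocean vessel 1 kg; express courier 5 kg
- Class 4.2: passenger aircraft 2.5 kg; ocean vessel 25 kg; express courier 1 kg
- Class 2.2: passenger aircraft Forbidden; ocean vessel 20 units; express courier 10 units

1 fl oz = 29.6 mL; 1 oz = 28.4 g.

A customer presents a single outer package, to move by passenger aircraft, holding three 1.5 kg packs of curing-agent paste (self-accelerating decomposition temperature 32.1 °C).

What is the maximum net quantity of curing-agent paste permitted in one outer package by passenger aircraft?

2.5 kg

The curing-agent paste has self-accelerating decomposition temperature 32.1 °C, which is < 60 °C, so it is Class 4.2 (Self-Reactive).
The passenger aircraft limit for Class 4.2 is 2.5 kg.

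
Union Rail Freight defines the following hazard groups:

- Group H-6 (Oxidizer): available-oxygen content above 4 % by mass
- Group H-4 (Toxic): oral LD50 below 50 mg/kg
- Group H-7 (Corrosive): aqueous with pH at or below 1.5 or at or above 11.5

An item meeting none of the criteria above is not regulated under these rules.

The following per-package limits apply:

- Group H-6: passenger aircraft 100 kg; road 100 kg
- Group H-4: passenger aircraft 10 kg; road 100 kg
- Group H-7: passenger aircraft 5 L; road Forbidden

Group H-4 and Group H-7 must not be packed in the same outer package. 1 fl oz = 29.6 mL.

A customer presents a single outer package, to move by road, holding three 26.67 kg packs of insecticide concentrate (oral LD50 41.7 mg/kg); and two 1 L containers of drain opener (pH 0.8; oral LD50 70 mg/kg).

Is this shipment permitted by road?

Insecticide concentrate: oral LD50 41.7 mg/kg < 50 mg/kg → Group H-4 (Toxic).
pH 0.8 meets the Group H-7 criterion (Corrosive), so the drain opener is Group H-7.
Group H-4 quantity: three 26.67 kg packs = 80.01 kg.
80.01 kg ≤ 100 kg (road limit, Group H-4) — within limit.
Group H-7 quantity: two 1 L containers = 2 L.
By road, Group H-7 is Forbidden regardless of quantity.
Group H-4 and Group H-7 may not share an outer package.

No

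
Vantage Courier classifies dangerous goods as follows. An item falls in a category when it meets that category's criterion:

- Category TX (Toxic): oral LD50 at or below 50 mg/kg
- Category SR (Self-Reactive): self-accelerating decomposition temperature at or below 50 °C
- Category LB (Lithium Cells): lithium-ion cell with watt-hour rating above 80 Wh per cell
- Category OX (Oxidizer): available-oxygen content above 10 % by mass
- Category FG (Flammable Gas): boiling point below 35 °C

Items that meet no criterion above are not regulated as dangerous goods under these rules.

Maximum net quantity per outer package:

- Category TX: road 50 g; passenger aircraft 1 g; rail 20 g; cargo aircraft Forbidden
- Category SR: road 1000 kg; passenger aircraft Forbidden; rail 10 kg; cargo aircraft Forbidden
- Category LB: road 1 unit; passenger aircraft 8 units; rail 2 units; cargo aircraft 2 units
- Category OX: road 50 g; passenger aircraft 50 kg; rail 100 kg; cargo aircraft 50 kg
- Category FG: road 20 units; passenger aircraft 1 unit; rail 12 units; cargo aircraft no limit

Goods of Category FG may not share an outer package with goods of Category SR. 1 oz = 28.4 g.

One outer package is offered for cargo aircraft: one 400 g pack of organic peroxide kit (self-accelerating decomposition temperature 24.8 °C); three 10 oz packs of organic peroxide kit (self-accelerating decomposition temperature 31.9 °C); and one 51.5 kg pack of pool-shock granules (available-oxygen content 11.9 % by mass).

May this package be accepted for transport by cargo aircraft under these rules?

Organic peroxide kit: self-accelerating decomposition temperature 24.8 °C ≤ 50 °C → Category SR (Self-Reactive).
With self-accelerating decomposition temperature 31.9 °C (≤ 50 °C), the organic peroxide kit falls in Category SR.
With available-oxygen content 11.9 % by mass (> 10 % by mass), the pool-shock granules fall in Category OX.
Category SR net quantity: 400 g + (three 10 oz packs = 852 g) = 1.252 kg.
By cargo aircraft, Category SR is Forbidden regardless of quantity.
Category OX quantity: 51.5 kg.
51.5 kg exceeds the cargo aircraft limit of 50 kg for Category OX.
The segregation rule (Category FG with Category SR) does not apply to Category SR with Category OX.

No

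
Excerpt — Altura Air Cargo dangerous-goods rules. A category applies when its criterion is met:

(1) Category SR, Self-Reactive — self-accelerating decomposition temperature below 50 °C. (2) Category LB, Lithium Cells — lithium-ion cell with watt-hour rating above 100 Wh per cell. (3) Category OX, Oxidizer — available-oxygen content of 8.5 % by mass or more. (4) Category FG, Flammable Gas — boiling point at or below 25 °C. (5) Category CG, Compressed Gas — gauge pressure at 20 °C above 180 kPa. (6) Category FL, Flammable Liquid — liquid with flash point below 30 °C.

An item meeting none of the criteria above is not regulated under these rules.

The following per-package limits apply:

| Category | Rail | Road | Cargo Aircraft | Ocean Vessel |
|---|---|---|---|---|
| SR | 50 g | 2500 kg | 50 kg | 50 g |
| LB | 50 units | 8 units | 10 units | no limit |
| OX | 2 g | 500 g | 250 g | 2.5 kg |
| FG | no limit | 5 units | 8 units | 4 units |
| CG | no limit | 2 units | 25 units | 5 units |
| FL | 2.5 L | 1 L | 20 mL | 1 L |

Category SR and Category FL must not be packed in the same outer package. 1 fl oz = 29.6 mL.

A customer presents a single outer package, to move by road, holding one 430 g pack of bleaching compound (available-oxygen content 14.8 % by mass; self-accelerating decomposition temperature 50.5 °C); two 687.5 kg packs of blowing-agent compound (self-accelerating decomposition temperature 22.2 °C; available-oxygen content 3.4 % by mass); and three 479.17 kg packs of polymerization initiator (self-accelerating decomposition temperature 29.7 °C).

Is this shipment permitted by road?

With available-oxygen content 14.8 % by mass (≥ 8.5 % by mass), the bleaching compound falls in Category OX.
Self-accelerating decomposition temperature 22.2 °C meets the Category SR criterion (Self-Reactive), so the blowing-agent compound is Category SR.
Self-accelerating decomposition temperature 29.7 °C meets the Category SR criterion (Self-Reactive), so the polymerization initiator is Category SR.
Category SR net quantity: (two 687.5 kg packs = 1375 kg) + (three 479.17 kg packs = 1437.51 kg) = 2812.51 kg.
2812.51 kg > 2500 kg (road limit, Category SR) — over the limit.
Category OX quantity: 430 g.
430 g is within the road limit of 500 g for Category OX.
The segregation rule (Category SR with Category FL) does not apply to Category SR with Category OX.

No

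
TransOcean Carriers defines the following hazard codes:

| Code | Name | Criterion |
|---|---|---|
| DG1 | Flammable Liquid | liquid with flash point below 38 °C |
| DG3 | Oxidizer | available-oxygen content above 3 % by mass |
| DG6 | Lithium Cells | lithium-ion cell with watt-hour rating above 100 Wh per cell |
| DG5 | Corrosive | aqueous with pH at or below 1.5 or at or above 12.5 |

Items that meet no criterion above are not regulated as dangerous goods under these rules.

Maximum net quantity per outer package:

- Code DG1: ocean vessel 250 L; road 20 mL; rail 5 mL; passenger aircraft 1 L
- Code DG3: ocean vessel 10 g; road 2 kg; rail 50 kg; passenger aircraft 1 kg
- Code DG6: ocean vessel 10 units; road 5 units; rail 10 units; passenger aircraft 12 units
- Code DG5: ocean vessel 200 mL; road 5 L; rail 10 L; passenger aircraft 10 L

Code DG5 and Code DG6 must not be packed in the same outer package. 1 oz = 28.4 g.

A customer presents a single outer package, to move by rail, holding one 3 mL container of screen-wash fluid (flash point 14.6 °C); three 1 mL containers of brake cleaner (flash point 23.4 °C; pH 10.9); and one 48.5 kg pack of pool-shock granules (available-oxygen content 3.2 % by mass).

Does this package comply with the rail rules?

No

Screen-wash fluid: flash point 14.6 °C < 38 °C → Code DG1 (Flammable Liquid).
The brake cleaner has flash point 23.4 °C, which is < 38 °C, so it is Code DG1 (Flammable Liquid).
The pool-shock granules have available-oxygen content 3.2 % by mass, which is > 3 % by mass, so they are Code DG3 (Oxidizer).
Total Code DG1: 3 mL + (three 1 mL containers = 3 mL) = 6 mL.
6 mL exceeds the rail limit of 5 mL for Code DG1.
Code DG3 quantity: 48.5 kg.
48.5 kg ≤ 50 kg (rail limit, Code DG3) — within limit.
The segregation rule (Code DG5 with Code DG6) does not apply to Code DG1 with Code DG3.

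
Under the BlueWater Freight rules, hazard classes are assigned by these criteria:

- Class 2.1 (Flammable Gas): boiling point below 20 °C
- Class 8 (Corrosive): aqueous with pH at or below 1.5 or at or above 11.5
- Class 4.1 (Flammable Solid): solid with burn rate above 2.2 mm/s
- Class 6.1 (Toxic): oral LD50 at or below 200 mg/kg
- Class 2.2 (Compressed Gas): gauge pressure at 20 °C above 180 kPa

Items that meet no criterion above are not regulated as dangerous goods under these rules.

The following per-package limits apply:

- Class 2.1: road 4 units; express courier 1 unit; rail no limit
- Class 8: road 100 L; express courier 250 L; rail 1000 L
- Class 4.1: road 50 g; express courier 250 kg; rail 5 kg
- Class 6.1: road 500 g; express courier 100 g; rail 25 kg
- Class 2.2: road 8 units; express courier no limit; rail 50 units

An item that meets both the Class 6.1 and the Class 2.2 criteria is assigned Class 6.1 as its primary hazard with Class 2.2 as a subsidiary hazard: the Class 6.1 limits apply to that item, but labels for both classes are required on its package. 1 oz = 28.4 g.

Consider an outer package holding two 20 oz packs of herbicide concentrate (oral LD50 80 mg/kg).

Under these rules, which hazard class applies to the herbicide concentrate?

Oral LD50 80 mg/kg meets the Class 6.1 criterion (Toxic), so the herbicide concentrate is Class 6.1.

Class 6.1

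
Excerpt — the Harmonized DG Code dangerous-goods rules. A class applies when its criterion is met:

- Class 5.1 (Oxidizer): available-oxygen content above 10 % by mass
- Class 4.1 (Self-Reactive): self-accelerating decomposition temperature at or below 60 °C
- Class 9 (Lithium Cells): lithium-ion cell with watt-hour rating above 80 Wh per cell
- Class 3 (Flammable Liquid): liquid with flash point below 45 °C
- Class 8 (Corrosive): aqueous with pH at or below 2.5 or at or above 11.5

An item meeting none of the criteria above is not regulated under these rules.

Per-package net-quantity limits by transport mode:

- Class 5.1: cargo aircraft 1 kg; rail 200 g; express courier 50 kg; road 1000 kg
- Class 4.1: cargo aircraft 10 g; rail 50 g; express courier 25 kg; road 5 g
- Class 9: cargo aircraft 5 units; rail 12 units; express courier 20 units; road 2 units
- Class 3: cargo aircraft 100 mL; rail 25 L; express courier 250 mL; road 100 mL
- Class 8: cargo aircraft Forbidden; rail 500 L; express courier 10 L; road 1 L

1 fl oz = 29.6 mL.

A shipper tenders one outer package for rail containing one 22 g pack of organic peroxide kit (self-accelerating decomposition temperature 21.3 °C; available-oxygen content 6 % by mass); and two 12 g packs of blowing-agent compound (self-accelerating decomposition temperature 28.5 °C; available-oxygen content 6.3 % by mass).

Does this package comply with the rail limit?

Yes

Self-accelerating decomposition temperature 21.3 °C meets the Class 4.1 criterion (Self-Reactive), so the organic peroxide kit is Class 4.1.
Self-accelerating decomposition temperature 28.5 °C meets the Class 4.1 criterion (Self-Reactive), so the blowing-agent compound is Class 4.1.
Class 4.1 net quantity: 22 g + (two 12 g packs = 24 g) = 46 g.
46 g is within the rail limit of 50 g for Class 4.1.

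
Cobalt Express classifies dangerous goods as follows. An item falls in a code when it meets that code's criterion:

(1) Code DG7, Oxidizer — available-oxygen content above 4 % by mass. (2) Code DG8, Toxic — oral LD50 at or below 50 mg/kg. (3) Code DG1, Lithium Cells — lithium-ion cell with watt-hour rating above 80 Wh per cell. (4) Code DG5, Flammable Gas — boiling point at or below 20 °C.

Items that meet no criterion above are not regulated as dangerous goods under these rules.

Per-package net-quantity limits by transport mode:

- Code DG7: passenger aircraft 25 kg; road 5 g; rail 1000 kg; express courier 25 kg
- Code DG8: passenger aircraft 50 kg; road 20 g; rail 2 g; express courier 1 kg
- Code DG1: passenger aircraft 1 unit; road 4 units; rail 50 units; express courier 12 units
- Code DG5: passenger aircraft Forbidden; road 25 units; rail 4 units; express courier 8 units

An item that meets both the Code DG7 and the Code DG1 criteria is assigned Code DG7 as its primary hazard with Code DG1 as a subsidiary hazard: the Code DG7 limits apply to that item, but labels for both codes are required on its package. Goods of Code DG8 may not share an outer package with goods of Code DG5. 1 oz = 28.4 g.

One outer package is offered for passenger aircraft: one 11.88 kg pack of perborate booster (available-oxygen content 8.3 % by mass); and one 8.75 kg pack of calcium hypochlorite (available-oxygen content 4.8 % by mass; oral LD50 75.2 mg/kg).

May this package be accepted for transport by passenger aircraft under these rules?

The perborate booster has available-oxygen content 8.3 % by mass, which is > 4 % by mass, so it is Code DG7 (Oxidizer).
The calcium hypochlorite has available-oxygen content 4.8 % by mass, which is > 4 % by mass, so it is Code DG7 (Oxidizer).
Code DG7 net quantity: 11.88 kg + 8.75 kg = 20.63 kg.
20.63 kg is within the passenger aircraft limit of 25 kg for Code DG7.

Yes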